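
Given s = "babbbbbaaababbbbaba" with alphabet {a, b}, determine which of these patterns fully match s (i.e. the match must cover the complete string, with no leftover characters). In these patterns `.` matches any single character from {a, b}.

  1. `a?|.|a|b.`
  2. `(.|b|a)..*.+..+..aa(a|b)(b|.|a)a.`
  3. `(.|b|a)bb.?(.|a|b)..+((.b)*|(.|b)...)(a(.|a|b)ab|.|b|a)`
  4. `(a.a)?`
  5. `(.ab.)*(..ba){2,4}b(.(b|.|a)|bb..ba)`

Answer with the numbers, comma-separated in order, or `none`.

1 → no match
2 → no match
3 → no match
4 → no match
5 → match

5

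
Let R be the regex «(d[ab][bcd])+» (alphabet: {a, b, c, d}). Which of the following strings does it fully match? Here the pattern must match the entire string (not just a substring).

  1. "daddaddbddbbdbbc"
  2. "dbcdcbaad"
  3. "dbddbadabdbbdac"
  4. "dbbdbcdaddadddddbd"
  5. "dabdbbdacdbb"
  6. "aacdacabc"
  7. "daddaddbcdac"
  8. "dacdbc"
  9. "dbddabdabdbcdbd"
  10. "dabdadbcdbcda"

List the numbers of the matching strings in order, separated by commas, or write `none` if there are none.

5, 7, 8, 9

1 → no match
2. "dbcdcbaad" → no match
3 → no match
4 → no match
5. "dabdbbdacdbb" → match
6. "aacdacabc" → no match — must start with "d"
7. "daddaddbcdac" → match
8. "dacdbc" → match
9 → match
10 → no match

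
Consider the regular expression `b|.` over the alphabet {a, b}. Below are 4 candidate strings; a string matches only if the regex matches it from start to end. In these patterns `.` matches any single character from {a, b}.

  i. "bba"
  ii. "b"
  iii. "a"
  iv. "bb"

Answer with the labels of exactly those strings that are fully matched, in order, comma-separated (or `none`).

ii, iii

i → no match
ii → match
iii → match
iv → no match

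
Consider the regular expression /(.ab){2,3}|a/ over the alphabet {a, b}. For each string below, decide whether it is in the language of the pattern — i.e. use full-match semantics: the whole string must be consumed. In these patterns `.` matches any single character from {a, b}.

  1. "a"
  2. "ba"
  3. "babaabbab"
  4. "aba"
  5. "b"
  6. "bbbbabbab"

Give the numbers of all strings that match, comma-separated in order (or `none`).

1, 3

1 → match
2 → no match
3 → match
4 → no match
5 → no match
6 → no match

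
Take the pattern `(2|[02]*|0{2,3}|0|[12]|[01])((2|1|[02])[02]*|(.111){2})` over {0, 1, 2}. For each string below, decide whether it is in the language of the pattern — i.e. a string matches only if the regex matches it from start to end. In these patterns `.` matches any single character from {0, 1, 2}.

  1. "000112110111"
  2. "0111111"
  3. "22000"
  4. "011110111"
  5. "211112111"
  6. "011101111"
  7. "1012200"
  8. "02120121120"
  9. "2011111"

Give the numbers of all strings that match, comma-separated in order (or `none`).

3, 4, 5

1 → no match
2 → no match
3 → match
4 → match
5 → match
6 → no match
7 → no match
8 → no match
9 → no match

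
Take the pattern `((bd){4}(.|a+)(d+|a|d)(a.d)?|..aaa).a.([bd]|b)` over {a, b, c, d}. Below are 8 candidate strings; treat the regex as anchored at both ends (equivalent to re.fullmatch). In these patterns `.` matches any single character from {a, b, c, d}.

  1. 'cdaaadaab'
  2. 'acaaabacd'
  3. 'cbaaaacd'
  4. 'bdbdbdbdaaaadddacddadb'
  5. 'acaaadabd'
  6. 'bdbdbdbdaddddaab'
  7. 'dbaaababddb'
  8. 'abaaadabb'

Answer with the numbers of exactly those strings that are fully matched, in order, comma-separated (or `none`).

1, 2, 4, 5, 6, 8

1 → match
2 → match
3 → no match
4 → match
5 → match
6 → match
7 → no match
8 → match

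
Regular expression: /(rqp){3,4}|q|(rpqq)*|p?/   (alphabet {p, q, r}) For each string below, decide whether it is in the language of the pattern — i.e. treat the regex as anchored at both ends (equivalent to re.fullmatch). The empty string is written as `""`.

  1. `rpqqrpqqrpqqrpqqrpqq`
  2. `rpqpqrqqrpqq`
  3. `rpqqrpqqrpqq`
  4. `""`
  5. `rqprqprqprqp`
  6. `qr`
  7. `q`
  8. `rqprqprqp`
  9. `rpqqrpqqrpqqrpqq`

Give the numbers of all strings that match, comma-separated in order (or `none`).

1, 3, 4, 5, 7, 8, 9

1 → match
2 → no match
3 → match
4 → match
5 → match
6 → no match
7 → match
8 → match
9 → match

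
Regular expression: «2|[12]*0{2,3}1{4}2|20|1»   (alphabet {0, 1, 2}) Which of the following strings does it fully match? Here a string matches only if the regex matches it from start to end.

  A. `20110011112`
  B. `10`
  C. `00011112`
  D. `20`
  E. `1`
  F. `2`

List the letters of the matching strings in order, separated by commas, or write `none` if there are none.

A. `20110011112` → no match
B. `10` → no match
C. `00011112` → match
D. `20` → match
E. `1` → match
F. `2` → match

C, D, E, F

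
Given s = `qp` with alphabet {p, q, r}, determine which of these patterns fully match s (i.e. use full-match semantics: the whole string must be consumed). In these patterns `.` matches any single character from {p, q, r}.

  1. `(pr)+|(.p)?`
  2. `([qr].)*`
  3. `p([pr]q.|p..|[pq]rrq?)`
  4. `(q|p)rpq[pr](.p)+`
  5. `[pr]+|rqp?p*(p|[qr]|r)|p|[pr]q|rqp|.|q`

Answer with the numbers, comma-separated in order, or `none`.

1 → match
2 → match
3 → no match — must start with `p`
4 → no match
5 → no match

1, 2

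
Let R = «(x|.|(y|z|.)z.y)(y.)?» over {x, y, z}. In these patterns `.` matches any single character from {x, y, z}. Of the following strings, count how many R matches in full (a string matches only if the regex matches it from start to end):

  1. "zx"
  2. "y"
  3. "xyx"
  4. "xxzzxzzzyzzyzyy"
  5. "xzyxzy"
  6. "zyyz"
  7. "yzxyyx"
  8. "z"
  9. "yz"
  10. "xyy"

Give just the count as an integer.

5

1 → no match
2 → match
3 → match
4 → no match
5 → no match
6 → no match
7 → match
8 → match
9 → no match
10 → match
Total matched: 5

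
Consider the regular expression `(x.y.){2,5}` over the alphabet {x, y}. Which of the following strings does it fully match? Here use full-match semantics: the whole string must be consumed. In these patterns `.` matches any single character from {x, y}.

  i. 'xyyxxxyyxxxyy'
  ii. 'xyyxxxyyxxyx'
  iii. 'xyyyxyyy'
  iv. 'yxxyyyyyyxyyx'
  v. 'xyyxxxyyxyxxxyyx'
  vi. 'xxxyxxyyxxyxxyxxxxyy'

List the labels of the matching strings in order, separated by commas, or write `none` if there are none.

ii, iii

i → no match
ii → match
iii → match
iv → no match — must start with 'x'
v → no match
vi → no match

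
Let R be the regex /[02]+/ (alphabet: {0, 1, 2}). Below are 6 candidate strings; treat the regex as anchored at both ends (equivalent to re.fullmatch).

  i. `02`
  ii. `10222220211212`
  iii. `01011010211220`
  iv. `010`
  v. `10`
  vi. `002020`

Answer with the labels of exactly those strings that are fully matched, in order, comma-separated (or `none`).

i → match
ii → no match
iii → no match
iv → no match
v → no match
vi → match

i, vi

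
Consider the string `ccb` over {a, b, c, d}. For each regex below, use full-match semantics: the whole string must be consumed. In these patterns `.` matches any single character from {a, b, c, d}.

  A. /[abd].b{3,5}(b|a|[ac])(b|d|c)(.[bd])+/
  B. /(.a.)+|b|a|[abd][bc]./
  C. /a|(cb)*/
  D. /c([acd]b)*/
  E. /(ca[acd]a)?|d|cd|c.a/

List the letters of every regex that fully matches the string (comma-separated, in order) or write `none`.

D

A → no match
B → no match
C → no match
D → match
E → no match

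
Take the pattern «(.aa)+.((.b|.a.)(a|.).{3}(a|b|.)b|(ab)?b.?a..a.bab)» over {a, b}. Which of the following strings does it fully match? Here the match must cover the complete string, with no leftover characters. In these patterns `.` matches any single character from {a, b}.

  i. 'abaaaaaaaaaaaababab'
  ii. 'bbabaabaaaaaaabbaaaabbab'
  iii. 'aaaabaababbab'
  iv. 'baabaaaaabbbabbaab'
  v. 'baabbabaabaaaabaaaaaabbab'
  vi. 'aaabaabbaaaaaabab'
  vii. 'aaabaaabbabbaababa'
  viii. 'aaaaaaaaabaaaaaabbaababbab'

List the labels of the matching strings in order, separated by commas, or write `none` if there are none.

iii, iv, vi, viii

i → no match
ii → no match
iii → match
iv → match
v → no match
vi → match
vii → no match
viii → match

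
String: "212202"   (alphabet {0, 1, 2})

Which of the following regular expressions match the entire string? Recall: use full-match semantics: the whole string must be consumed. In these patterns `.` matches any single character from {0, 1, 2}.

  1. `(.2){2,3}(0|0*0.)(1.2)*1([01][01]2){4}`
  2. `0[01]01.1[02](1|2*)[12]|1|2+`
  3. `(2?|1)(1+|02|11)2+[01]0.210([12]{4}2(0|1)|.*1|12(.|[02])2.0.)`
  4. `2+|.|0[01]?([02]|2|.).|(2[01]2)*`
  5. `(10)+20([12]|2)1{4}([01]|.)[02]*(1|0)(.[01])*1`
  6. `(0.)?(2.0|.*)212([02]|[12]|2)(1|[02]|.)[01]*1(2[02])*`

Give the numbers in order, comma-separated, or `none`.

4

1 → no match
2 → no match
3 → no match
4 → match
5 → no match — must start with "10"
6 → no match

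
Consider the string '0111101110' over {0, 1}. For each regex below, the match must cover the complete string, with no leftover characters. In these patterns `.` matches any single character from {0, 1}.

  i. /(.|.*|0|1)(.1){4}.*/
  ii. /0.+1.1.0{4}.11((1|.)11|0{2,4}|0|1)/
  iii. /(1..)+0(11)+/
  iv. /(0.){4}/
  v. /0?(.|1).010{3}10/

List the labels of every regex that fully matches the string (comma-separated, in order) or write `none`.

i → match
ii → no match
iii → no match — must start with '1'
iv → no match
v → no match — must end with '010'

i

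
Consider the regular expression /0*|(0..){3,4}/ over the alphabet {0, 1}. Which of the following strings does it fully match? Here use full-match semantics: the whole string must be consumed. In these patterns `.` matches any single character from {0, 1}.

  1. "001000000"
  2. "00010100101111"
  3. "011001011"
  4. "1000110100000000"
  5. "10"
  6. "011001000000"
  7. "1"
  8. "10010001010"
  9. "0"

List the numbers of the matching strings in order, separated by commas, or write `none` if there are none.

1 → match
2 → no match
3 → match
4 → no match
5 → no match
6 → match
7 → no match
8 → no match
9 → match

1, 3, 6, 9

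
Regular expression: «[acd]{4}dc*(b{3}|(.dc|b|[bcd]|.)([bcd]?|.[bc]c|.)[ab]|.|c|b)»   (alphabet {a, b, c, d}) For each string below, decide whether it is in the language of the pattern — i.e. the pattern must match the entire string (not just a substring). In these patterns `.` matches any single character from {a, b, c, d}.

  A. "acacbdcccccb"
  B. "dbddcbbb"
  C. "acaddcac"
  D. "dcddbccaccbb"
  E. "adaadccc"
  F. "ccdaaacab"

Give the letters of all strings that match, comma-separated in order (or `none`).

A → no match
B → no match
C → no match
D → no match
E → match
F → no match

E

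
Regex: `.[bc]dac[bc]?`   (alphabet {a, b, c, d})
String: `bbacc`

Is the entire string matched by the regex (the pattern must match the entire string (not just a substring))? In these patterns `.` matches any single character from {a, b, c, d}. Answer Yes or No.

No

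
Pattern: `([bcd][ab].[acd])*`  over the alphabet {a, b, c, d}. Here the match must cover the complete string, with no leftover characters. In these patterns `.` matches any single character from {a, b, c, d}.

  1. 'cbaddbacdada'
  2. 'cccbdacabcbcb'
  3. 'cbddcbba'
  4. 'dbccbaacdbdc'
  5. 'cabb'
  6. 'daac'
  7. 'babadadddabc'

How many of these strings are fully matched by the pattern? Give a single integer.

5

1 → match
2 → no match
3 → match
4 → match
5 → no match
6 → match
7 → match
Total matched: 5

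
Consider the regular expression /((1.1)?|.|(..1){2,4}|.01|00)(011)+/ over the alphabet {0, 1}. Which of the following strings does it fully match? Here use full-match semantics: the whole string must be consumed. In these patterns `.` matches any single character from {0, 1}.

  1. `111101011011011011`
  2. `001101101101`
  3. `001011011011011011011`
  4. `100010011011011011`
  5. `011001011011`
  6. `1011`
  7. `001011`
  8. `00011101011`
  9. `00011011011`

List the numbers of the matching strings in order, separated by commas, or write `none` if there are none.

1, 3, 5, 6, 7, 9

1 → match
2 → no match — must end with `011`
3 → match
4 → no match
5 → match
6 → match
7 → match
8 → no match
9 → match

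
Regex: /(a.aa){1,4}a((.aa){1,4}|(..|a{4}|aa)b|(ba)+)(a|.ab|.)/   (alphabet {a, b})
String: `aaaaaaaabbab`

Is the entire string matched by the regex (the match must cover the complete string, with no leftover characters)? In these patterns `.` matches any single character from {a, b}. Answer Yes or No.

No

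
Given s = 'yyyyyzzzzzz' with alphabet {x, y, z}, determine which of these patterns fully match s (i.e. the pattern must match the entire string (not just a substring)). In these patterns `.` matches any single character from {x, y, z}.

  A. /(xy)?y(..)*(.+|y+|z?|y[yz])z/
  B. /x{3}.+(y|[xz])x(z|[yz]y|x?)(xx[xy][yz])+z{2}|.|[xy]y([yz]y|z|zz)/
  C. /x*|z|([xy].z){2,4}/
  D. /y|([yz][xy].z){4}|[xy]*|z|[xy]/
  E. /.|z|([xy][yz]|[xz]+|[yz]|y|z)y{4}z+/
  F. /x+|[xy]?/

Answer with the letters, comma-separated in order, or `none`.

A → match
B → no match
C → no match
D → no match
E → match
F → no match

A, E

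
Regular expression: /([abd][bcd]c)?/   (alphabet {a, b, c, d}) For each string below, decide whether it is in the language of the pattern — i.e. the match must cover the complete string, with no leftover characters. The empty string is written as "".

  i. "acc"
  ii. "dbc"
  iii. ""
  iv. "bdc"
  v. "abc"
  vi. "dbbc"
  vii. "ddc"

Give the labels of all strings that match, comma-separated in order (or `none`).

i → match
ii → match
iii → match
iv → match
v → match
vi → no match
vii → match

i, ii, iii, iv, v, vii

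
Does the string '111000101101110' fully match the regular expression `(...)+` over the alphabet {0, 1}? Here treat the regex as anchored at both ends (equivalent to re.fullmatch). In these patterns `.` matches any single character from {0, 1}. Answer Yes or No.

Yes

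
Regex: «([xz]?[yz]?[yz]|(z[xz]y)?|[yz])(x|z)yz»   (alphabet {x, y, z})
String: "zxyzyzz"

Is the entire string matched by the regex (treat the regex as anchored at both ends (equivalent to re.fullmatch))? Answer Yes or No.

Every match must end with "yz", but "zxyzyzz" does not.

No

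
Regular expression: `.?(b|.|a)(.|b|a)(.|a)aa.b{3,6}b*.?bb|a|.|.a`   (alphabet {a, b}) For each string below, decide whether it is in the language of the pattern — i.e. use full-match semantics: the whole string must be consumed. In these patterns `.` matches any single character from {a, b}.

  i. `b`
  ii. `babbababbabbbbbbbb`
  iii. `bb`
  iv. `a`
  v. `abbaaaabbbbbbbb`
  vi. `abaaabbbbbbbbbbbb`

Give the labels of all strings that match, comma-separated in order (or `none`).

i → match
ii → no match
iii → no match
iv → match
v → match
vi → match

i, iv, v, vi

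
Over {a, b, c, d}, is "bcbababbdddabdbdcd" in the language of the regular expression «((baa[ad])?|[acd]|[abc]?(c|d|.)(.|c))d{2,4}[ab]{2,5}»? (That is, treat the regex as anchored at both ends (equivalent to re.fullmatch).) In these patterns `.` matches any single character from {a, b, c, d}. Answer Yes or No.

No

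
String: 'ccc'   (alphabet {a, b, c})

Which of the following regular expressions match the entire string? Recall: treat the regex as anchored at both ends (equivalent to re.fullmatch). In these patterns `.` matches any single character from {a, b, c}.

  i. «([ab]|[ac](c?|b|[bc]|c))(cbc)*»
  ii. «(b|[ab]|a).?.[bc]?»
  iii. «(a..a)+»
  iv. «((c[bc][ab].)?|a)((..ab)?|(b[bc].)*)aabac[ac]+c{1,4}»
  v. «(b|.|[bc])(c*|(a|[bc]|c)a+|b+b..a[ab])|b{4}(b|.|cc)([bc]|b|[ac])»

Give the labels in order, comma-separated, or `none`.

i → no match
ii → no match
iii → no match — must start with 'a'
iv → no match
v → match

v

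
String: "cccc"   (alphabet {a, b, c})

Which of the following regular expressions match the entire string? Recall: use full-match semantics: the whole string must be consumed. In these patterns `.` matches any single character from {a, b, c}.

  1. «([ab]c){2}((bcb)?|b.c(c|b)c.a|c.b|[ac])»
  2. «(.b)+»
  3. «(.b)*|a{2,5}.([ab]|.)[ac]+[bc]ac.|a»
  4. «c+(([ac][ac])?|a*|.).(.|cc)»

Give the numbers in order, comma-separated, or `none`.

1 → no match
2 → no match — must end with "b"
3 → no match
4 → match

4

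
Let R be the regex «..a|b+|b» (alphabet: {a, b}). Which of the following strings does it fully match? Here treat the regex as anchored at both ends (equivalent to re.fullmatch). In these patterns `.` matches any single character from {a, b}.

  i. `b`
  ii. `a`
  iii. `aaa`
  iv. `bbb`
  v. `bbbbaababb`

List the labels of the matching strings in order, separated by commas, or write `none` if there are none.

i → match
ii → no match
iii → match
iv → match
v → no match

i, iii, iv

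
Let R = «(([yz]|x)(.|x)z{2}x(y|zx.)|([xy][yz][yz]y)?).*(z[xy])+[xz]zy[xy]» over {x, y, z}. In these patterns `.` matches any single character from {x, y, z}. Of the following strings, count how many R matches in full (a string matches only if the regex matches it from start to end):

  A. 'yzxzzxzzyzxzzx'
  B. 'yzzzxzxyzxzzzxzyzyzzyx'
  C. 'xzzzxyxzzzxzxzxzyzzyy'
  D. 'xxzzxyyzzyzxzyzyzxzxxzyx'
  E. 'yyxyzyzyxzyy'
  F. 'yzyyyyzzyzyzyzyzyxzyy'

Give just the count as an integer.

5

A → no match
B → match
C → match
D → match
E → match
F → match
Total matched: 5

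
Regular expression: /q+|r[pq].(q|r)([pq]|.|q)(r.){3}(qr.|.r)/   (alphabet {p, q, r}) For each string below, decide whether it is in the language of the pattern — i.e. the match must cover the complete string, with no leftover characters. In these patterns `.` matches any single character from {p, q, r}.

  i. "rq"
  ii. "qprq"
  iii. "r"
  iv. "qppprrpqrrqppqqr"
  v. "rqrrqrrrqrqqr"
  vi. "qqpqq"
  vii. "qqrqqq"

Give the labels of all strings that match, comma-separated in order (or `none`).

i → no match
ii → no match
iii → no match
iv → no match
v → match
vi → no match
vii → no match

v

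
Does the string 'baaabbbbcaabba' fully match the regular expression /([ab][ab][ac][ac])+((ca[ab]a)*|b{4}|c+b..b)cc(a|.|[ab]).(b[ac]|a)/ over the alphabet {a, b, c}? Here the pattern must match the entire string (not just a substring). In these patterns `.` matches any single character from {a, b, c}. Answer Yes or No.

No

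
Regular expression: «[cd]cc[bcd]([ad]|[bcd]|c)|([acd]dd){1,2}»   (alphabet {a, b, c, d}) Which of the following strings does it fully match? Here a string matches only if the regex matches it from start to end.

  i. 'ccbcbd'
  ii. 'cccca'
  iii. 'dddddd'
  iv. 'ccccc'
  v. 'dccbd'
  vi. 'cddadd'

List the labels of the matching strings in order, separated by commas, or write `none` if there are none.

i → no match
ii → match
iii → match
iv → match
v → match
vi → match

ii, iii, iv, v, vi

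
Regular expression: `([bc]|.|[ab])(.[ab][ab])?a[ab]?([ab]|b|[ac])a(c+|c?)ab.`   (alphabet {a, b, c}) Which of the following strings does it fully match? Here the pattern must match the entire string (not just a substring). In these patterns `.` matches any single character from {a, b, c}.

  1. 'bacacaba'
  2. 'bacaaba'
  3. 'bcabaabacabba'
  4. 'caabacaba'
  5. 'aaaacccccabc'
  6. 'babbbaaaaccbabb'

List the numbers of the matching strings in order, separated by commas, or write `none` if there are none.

1 → match
2 → match
3 → no match
4 → match
5 → match
6 → no match

1, 2, 4, 5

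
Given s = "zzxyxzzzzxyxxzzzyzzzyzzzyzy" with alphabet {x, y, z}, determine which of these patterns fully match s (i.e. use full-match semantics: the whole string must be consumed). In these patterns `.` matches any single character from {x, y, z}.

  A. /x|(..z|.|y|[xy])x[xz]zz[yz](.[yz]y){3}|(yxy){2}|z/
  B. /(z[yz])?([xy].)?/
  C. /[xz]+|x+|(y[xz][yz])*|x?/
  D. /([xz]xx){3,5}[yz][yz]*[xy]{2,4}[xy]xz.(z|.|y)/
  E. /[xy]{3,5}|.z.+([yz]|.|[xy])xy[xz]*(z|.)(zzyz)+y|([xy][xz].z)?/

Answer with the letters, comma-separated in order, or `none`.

A → no match
B → no match
C → no match
D → no match
E → match

E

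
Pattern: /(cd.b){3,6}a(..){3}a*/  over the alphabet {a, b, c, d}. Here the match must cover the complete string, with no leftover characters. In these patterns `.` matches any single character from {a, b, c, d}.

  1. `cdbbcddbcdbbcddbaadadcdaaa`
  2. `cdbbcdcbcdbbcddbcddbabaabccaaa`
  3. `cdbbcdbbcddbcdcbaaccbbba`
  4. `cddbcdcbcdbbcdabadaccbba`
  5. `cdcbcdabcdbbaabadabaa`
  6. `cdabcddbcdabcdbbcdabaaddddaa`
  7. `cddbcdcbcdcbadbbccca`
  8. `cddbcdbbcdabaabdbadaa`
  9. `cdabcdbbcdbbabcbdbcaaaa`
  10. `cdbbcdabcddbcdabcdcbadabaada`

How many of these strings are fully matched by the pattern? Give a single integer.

10

1 → match
2 → match
3 → match
4 → match
5 → match
6 → match
7 → match
8 → match
9 → match
10 → match
Total matched: 10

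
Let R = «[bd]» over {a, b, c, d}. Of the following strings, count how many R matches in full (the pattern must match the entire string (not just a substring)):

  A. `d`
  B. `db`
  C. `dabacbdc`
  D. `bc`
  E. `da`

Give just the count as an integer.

A → match
B → no match
C → no match
D → no match
E → no match
Total matched: 1

1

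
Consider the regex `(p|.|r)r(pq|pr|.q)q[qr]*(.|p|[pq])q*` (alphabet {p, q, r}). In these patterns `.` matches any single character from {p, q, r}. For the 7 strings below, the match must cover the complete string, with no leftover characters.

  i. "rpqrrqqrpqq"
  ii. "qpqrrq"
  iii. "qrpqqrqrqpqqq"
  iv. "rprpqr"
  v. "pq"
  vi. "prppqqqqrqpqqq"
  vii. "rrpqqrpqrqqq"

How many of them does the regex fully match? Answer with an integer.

1

i → no match
ii → no match
iii → match
iv → no match
v → no match
vi → no match
vii → no match
Total matched: 1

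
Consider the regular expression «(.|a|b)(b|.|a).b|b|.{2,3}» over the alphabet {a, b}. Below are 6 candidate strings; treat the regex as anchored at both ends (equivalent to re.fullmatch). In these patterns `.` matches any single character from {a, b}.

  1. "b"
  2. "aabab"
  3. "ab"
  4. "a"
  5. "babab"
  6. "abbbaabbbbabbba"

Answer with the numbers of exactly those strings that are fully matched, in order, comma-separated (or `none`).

1 → match
2 → no match
3 → match
4 → no match
5 → no match
6 → no match

1, 3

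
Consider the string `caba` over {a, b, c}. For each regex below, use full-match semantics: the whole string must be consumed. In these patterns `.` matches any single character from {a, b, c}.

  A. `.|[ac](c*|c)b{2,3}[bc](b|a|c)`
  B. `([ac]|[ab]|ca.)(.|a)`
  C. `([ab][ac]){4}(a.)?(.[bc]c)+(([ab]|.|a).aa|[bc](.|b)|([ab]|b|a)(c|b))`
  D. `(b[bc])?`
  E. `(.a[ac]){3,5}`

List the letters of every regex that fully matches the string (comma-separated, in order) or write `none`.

B

A → no match
B → match
C → no match
D → no match
E → no match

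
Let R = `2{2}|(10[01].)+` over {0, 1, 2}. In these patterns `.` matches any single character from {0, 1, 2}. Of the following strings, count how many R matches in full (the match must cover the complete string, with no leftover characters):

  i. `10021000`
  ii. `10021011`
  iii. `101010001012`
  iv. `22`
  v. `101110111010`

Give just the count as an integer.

i → match
ii → match
iii → match
iv → match
v → match
Total matched: 5

5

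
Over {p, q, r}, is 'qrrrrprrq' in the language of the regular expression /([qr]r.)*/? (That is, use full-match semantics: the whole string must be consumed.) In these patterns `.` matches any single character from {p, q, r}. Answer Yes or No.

Yes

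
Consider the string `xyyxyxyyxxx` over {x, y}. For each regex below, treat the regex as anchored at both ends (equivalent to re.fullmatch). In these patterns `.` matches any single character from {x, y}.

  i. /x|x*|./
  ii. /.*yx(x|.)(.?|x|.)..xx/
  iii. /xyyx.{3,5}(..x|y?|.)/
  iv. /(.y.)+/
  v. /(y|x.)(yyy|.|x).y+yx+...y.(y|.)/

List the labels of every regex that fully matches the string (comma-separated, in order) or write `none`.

i → no match
ii → match
iii → match
iv → no match
v → no match

ii, iii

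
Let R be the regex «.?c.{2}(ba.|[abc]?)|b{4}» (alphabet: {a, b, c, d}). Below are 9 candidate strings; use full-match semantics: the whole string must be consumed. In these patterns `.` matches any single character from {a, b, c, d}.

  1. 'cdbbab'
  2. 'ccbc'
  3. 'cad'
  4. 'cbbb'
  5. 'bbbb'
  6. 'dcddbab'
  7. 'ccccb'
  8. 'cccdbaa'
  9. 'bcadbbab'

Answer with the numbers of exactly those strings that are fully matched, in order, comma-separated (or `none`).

1 → match
2 → match
3 → match
4 → match
5 → match
6 → match
7 → match
8 → match
9 → no match

1, 2, 3, 4, 5, 6, 7, 8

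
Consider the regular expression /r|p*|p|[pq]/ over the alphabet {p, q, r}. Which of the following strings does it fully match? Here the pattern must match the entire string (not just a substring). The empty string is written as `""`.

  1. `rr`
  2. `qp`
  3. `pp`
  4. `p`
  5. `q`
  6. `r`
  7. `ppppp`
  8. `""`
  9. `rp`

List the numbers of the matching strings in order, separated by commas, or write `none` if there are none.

3, 4, 5, 6, 7, 8

1 → no match
2 → no match
3 → match
4 → match
5 → match
6 → match
7 → match
8 → match
9 → no match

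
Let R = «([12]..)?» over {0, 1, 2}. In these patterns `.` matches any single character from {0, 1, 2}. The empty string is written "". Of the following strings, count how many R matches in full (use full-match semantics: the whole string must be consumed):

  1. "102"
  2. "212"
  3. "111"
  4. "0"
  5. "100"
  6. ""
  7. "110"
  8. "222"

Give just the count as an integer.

7

1 → match
2 → match
3 → match
4 → no match
5 → match
6 → match
7 → match
8 → match
Total matched: 7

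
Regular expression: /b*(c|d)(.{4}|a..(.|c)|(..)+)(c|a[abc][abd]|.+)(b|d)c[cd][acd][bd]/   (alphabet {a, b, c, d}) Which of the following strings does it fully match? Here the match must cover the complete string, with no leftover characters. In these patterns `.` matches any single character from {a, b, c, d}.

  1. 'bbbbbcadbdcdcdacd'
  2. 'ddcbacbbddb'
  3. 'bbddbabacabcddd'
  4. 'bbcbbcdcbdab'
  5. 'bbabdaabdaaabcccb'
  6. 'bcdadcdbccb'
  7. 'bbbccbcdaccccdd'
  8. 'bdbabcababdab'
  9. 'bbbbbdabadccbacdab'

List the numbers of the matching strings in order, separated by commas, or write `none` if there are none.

1 → no match
2 → no match
3 → match
4 → no match
5 → no match
6 → no match
7 → no match
8 → no match
9 → no match

3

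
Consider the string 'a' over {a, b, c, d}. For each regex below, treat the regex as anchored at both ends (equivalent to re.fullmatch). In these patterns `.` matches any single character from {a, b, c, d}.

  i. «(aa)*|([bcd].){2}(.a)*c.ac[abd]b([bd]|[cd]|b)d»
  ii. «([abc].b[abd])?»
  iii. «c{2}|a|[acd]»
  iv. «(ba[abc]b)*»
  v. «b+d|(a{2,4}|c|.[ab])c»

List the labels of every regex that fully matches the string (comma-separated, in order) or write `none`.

i → no match
ii → no match
iii → match
iv → no match
v → no match

iii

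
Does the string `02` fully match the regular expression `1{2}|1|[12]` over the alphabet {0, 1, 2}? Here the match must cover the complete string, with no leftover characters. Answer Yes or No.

No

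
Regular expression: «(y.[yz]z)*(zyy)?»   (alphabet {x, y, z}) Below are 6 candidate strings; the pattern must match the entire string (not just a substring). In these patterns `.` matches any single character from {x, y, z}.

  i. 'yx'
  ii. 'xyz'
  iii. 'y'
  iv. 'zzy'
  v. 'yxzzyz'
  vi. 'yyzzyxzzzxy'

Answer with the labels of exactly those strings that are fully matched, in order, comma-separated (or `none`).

none

i → no match
ii → no match
iii → no match
iv → no match
v → no match
vi → no match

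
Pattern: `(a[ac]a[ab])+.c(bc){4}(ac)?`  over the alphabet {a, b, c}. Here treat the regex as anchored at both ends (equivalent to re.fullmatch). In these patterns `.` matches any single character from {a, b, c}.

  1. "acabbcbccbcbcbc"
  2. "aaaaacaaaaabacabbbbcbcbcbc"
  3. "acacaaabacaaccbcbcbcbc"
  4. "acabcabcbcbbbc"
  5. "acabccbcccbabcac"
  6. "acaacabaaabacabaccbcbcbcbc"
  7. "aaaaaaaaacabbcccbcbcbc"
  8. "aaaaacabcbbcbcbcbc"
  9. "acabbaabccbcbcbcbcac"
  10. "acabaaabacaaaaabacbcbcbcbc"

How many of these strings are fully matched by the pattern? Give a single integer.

1

1 → no match
2 → no match
3 → no match
4 → no match
5 → no match
6 → no match
7 → no match
8 → no match
9 → no match
10 → match
Total matched: 1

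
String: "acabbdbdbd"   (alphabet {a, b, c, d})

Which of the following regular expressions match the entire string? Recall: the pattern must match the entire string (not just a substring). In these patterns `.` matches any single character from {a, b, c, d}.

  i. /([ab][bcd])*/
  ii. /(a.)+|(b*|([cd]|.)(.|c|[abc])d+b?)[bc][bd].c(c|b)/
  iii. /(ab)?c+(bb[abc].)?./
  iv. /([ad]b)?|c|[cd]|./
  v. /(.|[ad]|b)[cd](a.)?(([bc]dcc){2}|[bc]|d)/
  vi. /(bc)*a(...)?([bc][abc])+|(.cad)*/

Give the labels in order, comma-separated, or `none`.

i → match
ii → no match
iii → no match
iv → no match
v → no match
vi → no match

i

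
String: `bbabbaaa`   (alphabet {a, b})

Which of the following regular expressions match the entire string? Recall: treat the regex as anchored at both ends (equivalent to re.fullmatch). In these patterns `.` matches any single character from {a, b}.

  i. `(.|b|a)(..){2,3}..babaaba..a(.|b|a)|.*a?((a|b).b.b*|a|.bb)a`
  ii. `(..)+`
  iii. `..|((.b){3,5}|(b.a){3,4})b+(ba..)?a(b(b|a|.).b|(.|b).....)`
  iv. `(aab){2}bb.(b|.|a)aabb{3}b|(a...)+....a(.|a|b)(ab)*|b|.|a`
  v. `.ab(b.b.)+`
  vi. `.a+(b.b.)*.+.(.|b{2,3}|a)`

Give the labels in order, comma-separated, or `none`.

i, ii

i → match
ii → match
iii → no match
iv → no match
v → no match
vi → no match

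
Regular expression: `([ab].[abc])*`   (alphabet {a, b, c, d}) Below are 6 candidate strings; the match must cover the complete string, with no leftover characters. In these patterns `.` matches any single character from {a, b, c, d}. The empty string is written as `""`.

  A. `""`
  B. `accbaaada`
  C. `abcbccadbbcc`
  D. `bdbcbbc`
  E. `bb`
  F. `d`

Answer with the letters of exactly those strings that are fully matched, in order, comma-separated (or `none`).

A → match
B → match
C → match
D → no match
E → no match
F → no match

A, B, C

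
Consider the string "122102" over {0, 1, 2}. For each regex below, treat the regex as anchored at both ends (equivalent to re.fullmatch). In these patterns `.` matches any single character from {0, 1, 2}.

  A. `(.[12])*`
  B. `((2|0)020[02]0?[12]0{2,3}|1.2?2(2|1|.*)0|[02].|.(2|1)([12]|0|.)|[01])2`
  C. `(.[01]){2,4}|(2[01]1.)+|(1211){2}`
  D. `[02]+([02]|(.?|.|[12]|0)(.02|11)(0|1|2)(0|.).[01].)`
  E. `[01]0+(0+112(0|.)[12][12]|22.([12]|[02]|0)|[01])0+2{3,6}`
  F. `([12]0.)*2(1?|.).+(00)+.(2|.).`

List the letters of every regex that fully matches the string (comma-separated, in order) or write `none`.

A, B

A → match
B → match
C → no match
D → no match
E → no match
F → no match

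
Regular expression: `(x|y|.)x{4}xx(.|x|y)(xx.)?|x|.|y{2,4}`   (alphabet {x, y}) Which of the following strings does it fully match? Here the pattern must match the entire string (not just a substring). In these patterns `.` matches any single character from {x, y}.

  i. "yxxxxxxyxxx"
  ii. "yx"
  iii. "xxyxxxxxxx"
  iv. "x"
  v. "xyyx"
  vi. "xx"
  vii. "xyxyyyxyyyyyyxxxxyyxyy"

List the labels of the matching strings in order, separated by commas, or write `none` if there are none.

i, iv

i → match
ii → no match
iii → no match
iv → match
v → no match
vi → no match
vii → no match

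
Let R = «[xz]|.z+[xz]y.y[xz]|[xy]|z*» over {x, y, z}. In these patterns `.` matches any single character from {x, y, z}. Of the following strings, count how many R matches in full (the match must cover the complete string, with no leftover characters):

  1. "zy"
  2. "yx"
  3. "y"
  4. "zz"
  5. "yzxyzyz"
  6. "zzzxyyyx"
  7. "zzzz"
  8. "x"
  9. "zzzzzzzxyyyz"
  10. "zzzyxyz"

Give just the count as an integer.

1 → no match
2 → no match
3 → match
4 → match
5 → match
6 → match
7 → match
8 → match
9 → match
10 → match
Total matched: 8

8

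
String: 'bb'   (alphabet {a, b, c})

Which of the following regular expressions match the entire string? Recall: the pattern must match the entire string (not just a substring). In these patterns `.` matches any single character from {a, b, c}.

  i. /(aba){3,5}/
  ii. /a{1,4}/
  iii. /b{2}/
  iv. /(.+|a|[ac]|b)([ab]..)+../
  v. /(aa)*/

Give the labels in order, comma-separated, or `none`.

iii

i → no match — must start with 'aba'
ii → no match — must start with 'a'
iii → match
iv → no match
v → no match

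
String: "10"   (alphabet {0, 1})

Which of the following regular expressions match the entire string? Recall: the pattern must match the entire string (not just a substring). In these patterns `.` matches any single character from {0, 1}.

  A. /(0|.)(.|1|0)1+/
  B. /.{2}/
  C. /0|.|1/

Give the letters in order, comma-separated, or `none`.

A → no match — must end with "1"
B → match
C → no match

B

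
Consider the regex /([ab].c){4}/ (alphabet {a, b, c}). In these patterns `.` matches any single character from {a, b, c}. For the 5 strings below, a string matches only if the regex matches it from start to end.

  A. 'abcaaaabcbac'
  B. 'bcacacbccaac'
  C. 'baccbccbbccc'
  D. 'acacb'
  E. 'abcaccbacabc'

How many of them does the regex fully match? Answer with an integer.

1

A → no match
B → no match
C → no match
D → no match — must end with 'c'
E → match
Total matched: 1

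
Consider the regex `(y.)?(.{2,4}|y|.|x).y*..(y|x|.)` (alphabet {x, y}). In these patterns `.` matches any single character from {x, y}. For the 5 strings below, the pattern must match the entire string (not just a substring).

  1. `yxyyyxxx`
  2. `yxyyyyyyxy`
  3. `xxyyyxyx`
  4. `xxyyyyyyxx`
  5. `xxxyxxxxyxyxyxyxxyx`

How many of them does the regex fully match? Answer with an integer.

4

1. `yxyyyxxx` → match
2. `yxyyyyyyxy` → match
3. `xxyyyxyx` → match
4. `xxyyyyyyxx` → match
5 → no match
Total matched: 4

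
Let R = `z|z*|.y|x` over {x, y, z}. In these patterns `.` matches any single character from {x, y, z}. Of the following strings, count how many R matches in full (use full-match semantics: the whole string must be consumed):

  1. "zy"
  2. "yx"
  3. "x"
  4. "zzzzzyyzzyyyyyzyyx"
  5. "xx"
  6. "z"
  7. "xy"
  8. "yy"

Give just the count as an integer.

5

1 → match
2 → no match
3 → match
4 → no match
5 → no match
6 → match
7 → match
8 → match
Total matched: 5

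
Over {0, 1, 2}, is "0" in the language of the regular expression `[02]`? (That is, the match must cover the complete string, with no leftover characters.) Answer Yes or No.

Yes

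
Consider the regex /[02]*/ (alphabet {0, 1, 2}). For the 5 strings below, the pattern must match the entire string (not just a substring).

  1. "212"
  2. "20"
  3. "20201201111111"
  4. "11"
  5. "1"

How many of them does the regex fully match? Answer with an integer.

1 → no match
2 → match
3 → no match
4 → no match
5 → no match
Total matched: 1

1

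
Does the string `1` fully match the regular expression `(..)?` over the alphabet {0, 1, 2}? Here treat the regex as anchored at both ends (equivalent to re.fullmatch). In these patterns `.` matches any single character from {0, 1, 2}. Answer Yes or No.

No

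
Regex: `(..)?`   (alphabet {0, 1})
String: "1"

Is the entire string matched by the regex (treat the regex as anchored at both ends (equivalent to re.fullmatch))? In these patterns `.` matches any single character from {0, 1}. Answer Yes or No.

No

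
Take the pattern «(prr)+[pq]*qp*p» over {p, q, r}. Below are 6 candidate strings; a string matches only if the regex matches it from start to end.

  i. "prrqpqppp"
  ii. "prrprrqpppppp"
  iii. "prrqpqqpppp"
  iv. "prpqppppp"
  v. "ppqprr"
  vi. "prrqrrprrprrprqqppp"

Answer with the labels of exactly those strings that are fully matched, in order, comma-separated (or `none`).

i, ii, iii

i → match
ii → match
iii → match
iv → no match — must start with "prr"
v → no match — must start with "prr"
vi → no match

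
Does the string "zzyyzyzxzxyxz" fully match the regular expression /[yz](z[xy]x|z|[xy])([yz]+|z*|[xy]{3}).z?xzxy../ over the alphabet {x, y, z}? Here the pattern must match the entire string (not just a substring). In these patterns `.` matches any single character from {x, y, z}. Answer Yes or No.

Yes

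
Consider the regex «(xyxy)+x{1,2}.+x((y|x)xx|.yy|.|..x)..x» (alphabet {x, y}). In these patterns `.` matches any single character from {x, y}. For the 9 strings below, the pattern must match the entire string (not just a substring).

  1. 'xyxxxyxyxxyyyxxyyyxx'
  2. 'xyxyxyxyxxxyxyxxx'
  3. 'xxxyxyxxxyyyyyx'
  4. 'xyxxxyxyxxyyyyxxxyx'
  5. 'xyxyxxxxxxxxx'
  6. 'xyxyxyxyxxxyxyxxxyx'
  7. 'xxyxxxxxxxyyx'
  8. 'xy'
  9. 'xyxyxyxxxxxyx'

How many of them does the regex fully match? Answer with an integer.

4

1 → no match — must start with 'xyxy'
2 → match
3 → no match — must start with 'xyxy'
4 → no match — must start with 'xyxy'
5 → match
6 → match
7 → no match — must start with 'xyxy'
8 → no match — must start with 'xyxy'
9 → match
Total matched: 4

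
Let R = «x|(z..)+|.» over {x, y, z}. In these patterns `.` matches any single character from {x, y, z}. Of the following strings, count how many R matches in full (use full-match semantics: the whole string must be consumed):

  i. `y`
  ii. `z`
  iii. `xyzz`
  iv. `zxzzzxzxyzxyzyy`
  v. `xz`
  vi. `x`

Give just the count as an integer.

4

i → match
ii → match
iii → no match
iv → match
v → no match
vi → match
Total matched: 4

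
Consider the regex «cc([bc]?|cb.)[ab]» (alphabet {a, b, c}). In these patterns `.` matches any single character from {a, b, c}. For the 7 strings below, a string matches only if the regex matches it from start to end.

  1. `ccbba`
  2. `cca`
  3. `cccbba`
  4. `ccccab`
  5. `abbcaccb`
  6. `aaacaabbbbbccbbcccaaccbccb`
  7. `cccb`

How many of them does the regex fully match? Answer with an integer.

3

1 → no match
2 → match
3 → match
4 → no match
5 → no match — must start with `cc`
6 → no match — must start with `cc`
7 → match
Total matched: 3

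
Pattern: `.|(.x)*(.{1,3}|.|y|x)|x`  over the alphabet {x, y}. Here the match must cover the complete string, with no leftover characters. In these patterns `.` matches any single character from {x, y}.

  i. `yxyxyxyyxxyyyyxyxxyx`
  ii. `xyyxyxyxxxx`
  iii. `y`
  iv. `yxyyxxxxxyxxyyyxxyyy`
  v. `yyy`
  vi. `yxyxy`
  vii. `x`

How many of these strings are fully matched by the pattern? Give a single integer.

4

i → no match
ii → no match
iii → match
iv → no match
v → match
vi → match
vii → match
Total matched: 4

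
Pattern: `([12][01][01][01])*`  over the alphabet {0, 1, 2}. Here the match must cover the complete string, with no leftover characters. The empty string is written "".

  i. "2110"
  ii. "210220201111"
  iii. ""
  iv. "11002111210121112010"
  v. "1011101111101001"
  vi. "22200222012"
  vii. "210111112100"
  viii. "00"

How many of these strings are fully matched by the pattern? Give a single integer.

i → match
ii → no match
iii → match
iv → match
v → match
vi → no match
vii → match
viii → no match
Total matched: 5

5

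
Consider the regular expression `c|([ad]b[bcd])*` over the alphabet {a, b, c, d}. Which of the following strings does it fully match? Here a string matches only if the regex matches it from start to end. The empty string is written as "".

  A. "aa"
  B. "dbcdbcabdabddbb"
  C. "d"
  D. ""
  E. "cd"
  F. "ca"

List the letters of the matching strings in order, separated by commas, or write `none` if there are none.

A → no match
B → match
C → no match
D → match
E → no match
F → no match

B, D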